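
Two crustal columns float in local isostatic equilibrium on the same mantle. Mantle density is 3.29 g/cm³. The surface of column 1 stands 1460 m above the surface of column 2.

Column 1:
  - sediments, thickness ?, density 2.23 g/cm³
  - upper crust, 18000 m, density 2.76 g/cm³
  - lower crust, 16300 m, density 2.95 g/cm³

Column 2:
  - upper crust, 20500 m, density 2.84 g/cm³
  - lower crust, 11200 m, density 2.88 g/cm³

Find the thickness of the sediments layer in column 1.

3340 m

Take the compensation level at the base of the deeper column (depth z_c below the surface of column 1) and equate Σ ρ_i t_i down to z_c; mantle fills any gap and the z_c terms cancel.
Column 1: x×2.23 + 18000×2.76 + 16300×2.95 + (z_c − 34300 − x)×3.29
Column 2: 1460×0 + 20500×2.84 + 11200×2.88 + (z_c − 1460 − 31700)×3.29
The z_c×3.29 term appears on both sides and cancels. Collect the known terms of each column as K = Σ(ρt)_known − 3.29 × (depth of known layers): K_1 = 97765 − 3.29×34300 = −15082; K_2 = 90476 − 3.29×(1460 + 31700) = −18620.4.
Balance: K_1 − x×(3.29 − 2.23) = K_2, so x = (K_1 − K_2)/(3.29 − 2.23) = 3538.4/1.06 = 3340 m.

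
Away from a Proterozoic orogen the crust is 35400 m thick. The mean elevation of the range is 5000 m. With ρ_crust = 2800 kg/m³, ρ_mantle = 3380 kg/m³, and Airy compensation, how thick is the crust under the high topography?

64500 m

Root depth r = h ρ_c / (ρ_m − ρ_c) = 5000 m × 2800 / 580 = 24140 m.
Total thickness = T + h + r = 35400 m + 5000 m + 24140 m = 64500 m.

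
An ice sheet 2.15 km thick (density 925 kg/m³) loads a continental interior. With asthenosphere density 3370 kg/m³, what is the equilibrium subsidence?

Isostatic balance requires: the ice load ρ_ice t is balanced by mantle displaced below, ρ_m s.
s = t ρ_ice / ρ_m = 2.15 km × 925/3370 = 0.59 km.

0.59 km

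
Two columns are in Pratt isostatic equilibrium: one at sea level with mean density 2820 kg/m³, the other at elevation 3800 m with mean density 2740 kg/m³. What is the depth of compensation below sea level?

ρ_ref D = ρ (D + h) → D (ρ_ref − ρ) = ρ h.
D = ρ h/(ρ_ref − ρ) = 2740 × 3800 m/(2820 − 2740) = 130000 m.

130000 m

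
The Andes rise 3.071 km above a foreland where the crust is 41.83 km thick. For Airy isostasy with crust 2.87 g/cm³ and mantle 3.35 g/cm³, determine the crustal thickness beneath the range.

Root depth r = h ρ_c / (ρ_m − ρ_c) = 3.071 km × 2.87 / 0.48 = 18.36 km.
Total thickness = T + h + r = 41.83 km + 3.071 km + 18.36 km = 63.3 km.

63.3 km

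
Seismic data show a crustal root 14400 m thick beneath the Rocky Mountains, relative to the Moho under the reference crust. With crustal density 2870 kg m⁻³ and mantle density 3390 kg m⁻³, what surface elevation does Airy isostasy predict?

Isostatic balance requires: ρ_c h = (ρ_m − ρ_c) r.
h = r (ρ_m − ρ_c) / ρ_c = 14400 m × (3390 − 2870) / 2870 = 2610 m.

2610 m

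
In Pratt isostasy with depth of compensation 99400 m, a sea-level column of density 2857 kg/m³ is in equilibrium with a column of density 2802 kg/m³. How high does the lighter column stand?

ρ_ref D = ρ (D + h) → h = D (ρ_ref − ρ)/ρ.
h = 99400 m × (2857 − 2802)/2802 = 1950 m.

1950 m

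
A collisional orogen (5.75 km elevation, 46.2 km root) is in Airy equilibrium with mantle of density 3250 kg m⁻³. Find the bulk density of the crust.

ρ_c h = (ρ_m − ρ_c) r → ρ_c (h + r) = ρ_m r → ρ_c = ρ_m r / (h + r).
ρ_c = 3250 × 46.2 km / (5.75 km + 46.2 km) = 2890 kg m⁻³.

2890 kg m⁻³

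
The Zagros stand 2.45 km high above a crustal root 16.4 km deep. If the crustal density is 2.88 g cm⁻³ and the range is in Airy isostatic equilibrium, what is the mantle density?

3.31 g cm⁻³

Airy balance: ρ_c h = (ρ_m − ρ_c) r → ρ_m = ρ_c (1 + h/r).
ρ_m = 2.88 × (1 + 2.45 km/16.4 km) = 3.31 g cm⁻³.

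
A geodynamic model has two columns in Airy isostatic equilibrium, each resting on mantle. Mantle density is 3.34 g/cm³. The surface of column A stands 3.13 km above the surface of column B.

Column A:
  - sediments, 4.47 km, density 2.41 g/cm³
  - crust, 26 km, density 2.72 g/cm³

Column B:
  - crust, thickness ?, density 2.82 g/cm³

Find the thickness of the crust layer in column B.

18.9 km

Take the compensation level at the base of the deeper column (depth z_c below the surface of column A) and equate Σ ρ_i t_i down to z_c; mantle fills any gap and the z_c terms cancel.
Column A: 4.47×2.41 + 26×2.72 + (z_c − 30.47)×3.34
Column B: 3.13×0 + x×2.82 + (z_c − 3.13 − 0 − x)×3.34
The z_c×3.34 term appears on both sides and cancels. Collect the known terms of each column as K = Σ(ρt)_known − 3.34 × (depth of known layers): K_A = 81.4927 − 3.34×30.47 = −20.2771; K_B = 0 − 3.34×(3.13 + 0) = −10.4542.
Balance: K_A = K_B − x×(3.34 − 2.82), so x = (K_B − K_A)/(3.34 − 2.82) = 9.8229/0.52 = 18.9 km.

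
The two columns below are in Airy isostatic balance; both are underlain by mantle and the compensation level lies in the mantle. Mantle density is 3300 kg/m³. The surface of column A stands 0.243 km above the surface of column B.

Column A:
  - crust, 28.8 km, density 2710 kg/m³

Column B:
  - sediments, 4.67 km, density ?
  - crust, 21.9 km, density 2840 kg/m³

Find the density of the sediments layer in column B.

Take the compensation level at the base of the deeper column (depth z_c below the surface of column A) and equate Σ ρ_i t_i down to z_c; mantle fills any gap and the z_c terms cancel.
Column A: 28.8×2710 + (z_c − 28.8)×3300
Column B: 0.243×0 + 4.67×ρ + 21.9×2840 + (z_c − 0.243 − 26.57)×3300
The z_c×3300 term appears on both sides and cancels. Collect the known terms of each column as K = Σ(ρt)_known − 3300 × (depth of known layers): K_A = 78048 − 3300×28.8 = −16992; K_B = 62196 − 3300×(0.243 + 26.57) = −26286.9.
Balance: K_A = K_B + 4.67×ρ, so ρ = (K_A − K_B)/4.67 = 9294.9/4.67 = 1990 kg/m³.

1990 kg/m³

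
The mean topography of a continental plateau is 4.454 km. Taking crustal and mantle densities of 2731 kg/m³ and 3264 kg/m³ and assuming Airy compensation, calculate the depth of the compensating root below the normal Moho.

22.8 km

For local isostatic compensation: the weight of the topography is balanced by the buoyancy of the root, ρ_c h = (ρ_m − ρ_c) r.
r = h · ρ_c / (ρ_m − ρ_c) = 4.454 km × 2731 / (3264 − 2731) = 22.8 km.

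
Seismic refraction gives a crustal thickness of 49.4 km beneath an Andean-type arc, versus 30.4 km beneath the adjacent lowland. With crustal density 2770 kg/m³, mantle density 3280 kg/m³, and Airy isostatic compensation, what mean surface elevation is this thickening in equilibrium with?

2.95 km

Excess crust Δ = 49.4 km − 30.4 km = 19 km, split between elevation h and root r with h + r = Δ.
Airy balance ρ_c h = (ρ_m − ρ_c) r gives r = h ρ_c/(ρ_m − ρ_c), so h (1 + ρ_c/(ρ_m − ρ_c)) = Δ, i.e. h = Δ (ρ_m − ρ_c)/ρ_m.
h = 19 km × 510/3280 = 2.95 km.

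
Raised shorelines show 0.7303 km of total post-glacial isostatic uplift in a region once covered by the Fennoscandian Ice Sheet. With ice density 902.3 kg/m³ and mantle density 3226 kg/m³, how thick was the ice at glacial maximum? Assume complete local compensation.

u = t ρ_ice/ρ_m → t = u ρ_m/ρ_ice = 0.7303 km × 3226/902.3 = 2.61 km.

2.61 km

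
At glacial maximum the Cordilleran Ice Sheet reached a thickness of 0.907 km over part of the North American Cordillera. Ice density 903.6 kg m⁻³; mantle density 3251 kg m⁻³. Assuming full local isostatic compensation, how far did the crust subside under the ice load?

0.252 km

For local isostatic compensation: the ice load ρ_ice t is balanced by mantle displaced below, ρ_m s.
s = t ρ_ice / ρ_m = 0.907 km × 903.6/3251 = 0.252 km.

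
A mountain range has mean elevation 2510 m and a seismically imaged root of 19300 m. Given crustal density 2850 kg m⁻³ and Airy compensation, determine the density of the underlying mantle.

3220 kg m⁻³

Airy balance: ρ_c h = (ρ_m − ρ_c) r → ρ_m = ρ_c (1 + h/r).
ρ_m = 2850 × (1 + 2510 m/19300 m) = 3220 kg m⁻³.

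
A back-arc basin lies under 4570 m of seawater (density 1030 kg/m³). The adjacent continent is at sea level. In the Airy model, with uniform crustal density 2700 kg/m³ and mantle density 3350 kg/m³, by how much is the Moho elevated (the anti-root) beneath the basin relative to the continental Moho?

11700 m

For local isostatic compensation: replacing crust with seawater at the top is compensated by replacing crust with mantle at the base: d (ρ_c − ρ_w) = a (ρ_m − ρ_c).
a = d (ρ_c − ρ_w)/(ρ_m − ρ_c) = 4570 m × 1670/650 = 11700 m.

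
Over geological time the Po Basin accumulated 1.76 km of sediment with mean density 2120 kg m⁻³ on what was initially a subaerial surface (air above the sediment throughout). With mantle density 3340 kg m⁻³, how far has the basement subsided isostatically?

Subaerial load: s = t ρ_sed / ρ_m = 1.76 km × 2120/3340 = 1.12 km.

1.12 km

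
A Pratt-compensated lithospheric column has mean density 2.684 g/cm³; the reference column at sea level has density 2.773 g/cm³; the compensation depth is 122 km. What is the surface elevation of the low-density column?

4.05 km

ρ_ref D = ρ (D + h) → h = D (ρ_ref − ρ)/ρ.
h = 122 km × (2.773 − 2.684)/2.684 = 4.05 km.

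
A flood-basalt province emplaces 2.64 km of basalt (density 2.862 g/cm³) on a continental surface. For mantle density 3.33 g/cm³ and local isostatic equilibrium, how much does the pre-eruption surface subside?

2.27 km

Subaerial loading: s = t ρ_load / ρ_m.
s = 2.64 km × 2.862/3.33 = 2.27 km.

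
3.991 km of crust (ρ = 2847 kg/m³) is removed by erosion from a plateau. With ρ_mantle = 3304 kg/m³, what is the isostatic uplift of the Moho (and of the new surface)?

Unloading: uplift u = e ρ_c/ρ_m = 3.991 km × 2847/3304 = 3.44 km.

3.44 km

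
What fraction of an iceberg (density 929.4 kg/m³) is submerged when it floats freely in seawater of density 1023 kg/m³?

90.9%

Submerged fraction = ρ_obj/ρ_fluid = 929.4/1023 = 90.9%.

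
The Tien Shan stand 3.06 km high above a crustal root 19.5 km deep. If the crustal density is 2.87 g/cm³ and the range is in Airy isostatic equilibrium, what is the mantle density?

Airy balance: ρ_c h = (ρ_m − ρ_c) r → ρ_m = ρ_c (1 + h/r).
ρ_m = 2.87 × (1 + 3.06 km/19.5 km) = 3.32 g/cm³.

3.32 g/cm³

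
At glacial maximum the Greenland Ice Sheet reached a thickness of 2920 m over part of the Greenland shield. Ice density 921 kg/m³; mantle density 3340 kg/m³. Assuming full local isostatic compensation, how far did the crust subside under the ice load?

805 m

Equating mass per unit area of the two columns: the ice load ρ_ice t is balanced by mantle displaced below, ρ_m s.
s = t ρ_ice / ρ_m = 2920 m × 921/3340 = 805 m.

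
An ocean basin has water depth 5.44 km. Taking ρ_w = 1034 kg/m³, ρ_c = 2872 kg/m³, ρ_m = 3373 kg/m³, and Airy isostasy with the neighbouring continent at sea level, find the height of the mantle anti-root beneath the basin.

For local isostatic compensation: replacing crust with seawater at the top is compensated by replacing crust with mantle at the base: d (ρ_c − ρ_w) = a (ρ_m − ρ_c).
a = d (ρ_c − ρ_w)/(ρ_m − ρ_c) = 5.44 km × 1838/501 = 20 km.

20 km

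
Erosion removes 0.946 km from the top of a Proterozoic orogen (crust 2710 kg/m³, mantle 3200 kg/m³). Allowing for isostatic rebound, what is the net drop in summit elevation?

Rebound u = e ρ_c/ρ_m = 0.946 km × 2710/3200 = 0.8011 km.
Net surface drop = e − u = 0.946 km − 0.8011 km = e (ρ_m − ρ_c)/ρ_m = 0.145 km.

0.145 km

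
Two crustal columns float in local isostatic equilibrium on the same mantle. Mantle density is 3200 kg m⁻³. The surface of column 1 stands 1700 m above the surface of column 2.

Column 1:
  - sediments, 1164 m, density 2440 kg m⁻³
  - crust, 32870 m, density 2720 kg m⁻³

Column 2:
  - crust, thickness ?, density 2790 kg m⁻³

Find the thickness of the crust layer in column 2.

27400 m

Take the compensation level at the base of the deeper column (depth z_c below the surface of column 1) and equate Σ ρ_i t_i down to z_c; mantle fills any gap and the z_c terms cancel.
Column 1: 1164×2440 + 32870×2720 + (z_c − 34034)×3200
Column 2: 1700×0 + x×2790 + (z_c − 1700 − 0 − x)×3200
The z_c×3200 term appears on both sides and cancels. Collect the known terms of each column as K = Σ(ρt)_known − 3200 × (depth of known layers): K_1 = 92246560 − 3200×34034 = −16662240; K_2 = 0 − 3200×(1700 + 0) = −5440000.
Balance: K_1 = K_2 − x×(3200 − 2790), so x = (K_2 − K_1)/(3200 − 2790) = 11222200/410 = 27400 m.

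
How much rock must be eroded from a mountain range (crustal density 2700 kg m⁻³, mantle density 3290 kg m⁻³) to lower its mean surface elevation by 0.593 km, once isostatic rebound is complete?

3.31 km

Net drop Δ = e − u = e − e ρ_c/ρ_m = e (ρ_m − ρ_c)/ρ_m.
e = Δ ρ_m/(ρ_m − ρ_c) = 0.593 km × 3290/590 = 3.31 km.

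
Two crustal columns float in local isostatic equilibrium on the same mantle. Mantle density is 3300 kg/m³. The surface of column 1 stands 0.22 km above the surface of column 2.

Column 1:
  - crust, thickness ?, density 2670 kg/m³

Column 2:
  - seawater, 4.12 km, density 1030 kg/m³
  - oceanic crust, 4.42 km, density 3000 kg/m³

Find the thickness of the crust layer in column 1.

18.1 km

Take the compensation level at the base of the deeper column (depth z_c below the surface of column 1) and equate Σ ρ_i t_i down to z_c; mantle fills any gap and the z_c terms cancel.
Column 1: x×2670 + (z_c − 0 − x)×3300
Column 2: 0.22×0 + 4.12×1030 + 4.42×3000 + (z_c − 0.22 − 8.54)×3300
The z_c×3300 term appears on both sides and cancels. Collect the known terms of each column as K = Σ(ρt)_known − 3300 × (depth of known layers): K_1 = 0 − 3300×0 = 0; K_2 = 17503.6 − 3300×(0.22 + 8.54) = −11404.4.
Balance: K_1 − x×(3300 − 2670) = K_2, so x = (K_1 − K_2)/(3300 − 2670) = 11404.4/630 = 18.1 km.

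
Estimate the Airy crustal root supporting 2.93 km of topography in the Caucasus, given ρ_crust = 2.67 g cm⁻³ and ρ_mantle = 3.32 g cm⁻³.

12 km

For local isostatic compensation: the weight of the topography is balanced by the buoyancy of the root, ρ_c h = (ρ_m − ρ_c) r.
r = h · ρ_c / (ρ_m − ρ_c) = 2.93 km × 2.67 / (3.32 − 2.67) = 12 km.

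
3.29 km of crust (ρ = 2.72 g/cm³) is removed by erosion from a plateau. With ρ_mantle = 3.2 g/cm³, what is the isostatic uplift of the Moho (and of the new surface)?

Unloading: uplift u = e ρ_c/ρ_m = 3.29 km × 2.72/3.2 = 2.8 km.

2.8 km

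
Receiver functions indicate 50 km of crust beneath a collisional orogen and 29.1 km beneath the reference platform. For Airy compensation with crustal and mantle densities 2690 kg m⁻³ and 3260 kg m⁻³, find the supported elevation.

3.65 km

Excess crust Δ = 50 km − 29.1 km = 20.9 km, split between elevation h and root r with h + r = Δ.
Airy balance ρ_c h = (ρ_m − ρ_c) r gives r = h ρ_c/(ρ_m − ρ_c), so h (1 + ρ_c/(ρ_m − ρ_c)) = Δ, i.e. h = Δ (ρ_m − ρ_c)/ρ_m.
h = 20.9 km × 570/3260 = 3.65 km.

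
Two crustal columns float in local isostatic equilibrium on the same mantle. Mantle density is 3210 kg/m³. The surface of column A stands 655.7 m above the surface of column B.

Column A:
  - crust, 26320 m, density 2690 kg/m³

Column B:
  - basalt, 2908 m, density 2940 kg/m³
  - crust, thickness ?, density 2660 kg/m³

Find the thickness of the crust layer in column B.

Take the compensation level at the base of the deeper column (depth z_c below the surface of column A) and equate Σ ρ_i t_i down to z_c; mantle fills any gap and the z_c terms cancel.
Column A: 26320×2690 + (z_c − 26320)×3210
Column B: 655.7×0 + 2908×2940 + x×2660 + (z_c − 655.7 − 2908 − x)×3210
The z_c×3210 term appears on both sides and cancels. Collect the known terms of each column as K = Σ(ρt)_known − 3210 × (depth of known layers): K_A = 70800800 − 3210×26320 = −13686400; K_B = 8549520 − 3210×(655.7 + 2908) = −2889957.
Balance: K_A = K_B − x×(3210 − 2660), so x = (K_B − K_A)/(3210 − 2660) = 10796400/550 = 19600 m.

19600 m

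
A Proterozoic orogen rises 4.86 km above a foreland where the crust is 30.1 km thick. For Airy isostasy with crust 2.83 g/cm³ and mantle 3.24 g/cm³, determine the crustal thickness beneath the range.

Root depth r = h ρ_c / (ρ_m − ρ_c) = 4.86 km × 2.83 / 0.41 = 33.55 km.
Total thickness = T + h + r = 30.1 km + 4.86 km + 33.55 km = 68.5 km.

68.5 km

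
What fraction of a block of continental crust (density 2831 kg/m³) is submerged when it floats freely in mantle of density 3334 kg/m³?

84.9%

Submerged fraction = ρ_obj/ρ_fluid = 2831/3334 = 84.9%.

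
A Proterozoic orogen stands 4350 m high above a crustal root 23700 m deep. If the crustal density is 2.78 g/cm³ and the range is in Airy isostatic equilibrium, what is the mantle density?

3.29 g/cm³

Airy balance: ρ_c h = (ρ_m − ρ_c) r → ρ_m = ρ_c (1 + h/r).
ρ_m = 2.78 × (1 + 4350 m/23700 m) = 3.29 g/cm³.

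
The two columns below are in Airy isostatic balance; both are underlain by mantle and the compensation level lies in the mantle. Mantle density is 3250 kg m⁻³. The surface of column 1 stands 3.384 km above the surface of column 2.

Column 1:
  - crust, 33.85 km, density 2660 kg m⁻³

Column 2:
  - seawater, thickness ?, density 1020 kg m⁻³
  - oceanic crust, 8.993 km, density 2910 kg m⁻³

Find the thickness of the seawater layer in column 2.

Take the compensation level at the base of the deeper column (depth z_c below the surface of column 1) and equate Σ ρ_i t_i down to z_c; mantle fills any gap and the z_c terms cancel.
Column 1: 33.85×2660 + (z_c − 33.85)×3250
Column 2: 3.384×0 + x×1020 + 8.993×2910 + (z_c − 3.384 − 8.993 − x)×3250
The z_c×3250 term appears on both sides and cancels. Collect the known terms of each column as K = Σ(ρt)_known − 3250 × (depth of known layers): K_1 = 90041 − 3250×33.85 = −19971.5; K_2 = 26169.63 − 3250×(3.384 + 8.993) = −14055.62.
Balance: K_1 = K_2 − x×(3250 − 1020), so x = (K_2 − K_1)/(3250 − 1020) = 5915.88/2230 = 2.65 km.

2.65 km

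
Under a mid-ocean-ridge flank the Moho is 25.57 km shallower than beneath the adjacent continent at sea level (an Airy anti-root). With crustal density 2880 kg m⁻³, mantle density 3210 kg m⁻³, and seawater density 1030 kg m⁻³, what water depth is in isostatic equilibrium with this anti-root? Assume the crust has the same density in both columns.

Replacing a thickness d of crust by seawater at the top must be balanced by replacing crust with mantle at the base: d (ρ_c − ρ_w) = a (ρ_m − ρ_c).
d = a (ρ_m − ρ_c)/(ρ_c − ρ_w) = 25.57 km × 330/1850 = 4.56 km.

4.56 km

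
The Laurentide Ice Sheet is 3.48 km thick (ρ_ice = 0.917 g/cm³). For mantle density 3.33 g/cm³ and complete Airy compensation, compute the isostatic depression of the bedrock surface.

By Archimedes' principle applied to the lithosphere: the ice load ρ_ice t is balanced by mantle displaced below, ρ_m s.
s = t ρ_ice / ρ_m = 3.48 km × 0.917/3.33 = 0.958 km.

0.958 km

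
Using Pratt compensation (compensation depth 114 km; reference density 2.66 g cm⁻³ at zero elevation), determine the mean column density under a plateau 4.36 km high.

Pratt balance: ρ_ref D = ρ (D + h).
ρ = ρ_ref D/(D + h) = 2.66 × 114 km/(114 km + 4.36 km) = 2.56 g cm⁻³.

2.56 g cm⁻³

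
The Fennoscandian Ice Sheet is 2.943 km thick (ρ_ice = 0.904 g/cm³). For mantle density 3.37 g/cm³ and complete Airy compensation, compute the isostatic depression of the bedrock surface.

0.789 km

In Airy isostatic equilibrium: the ice load ρ_ice t is balanced by mantle displaced below, ρ_m s.
s = t ρ_ice / ρ_m = 2.943 km × 0.904/3.37 = 0.789 km.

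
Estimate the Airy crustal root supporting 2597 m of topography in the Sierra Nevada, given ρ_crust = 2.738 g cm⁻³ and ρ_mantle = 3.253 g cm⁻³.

13800 m

In Airy isostatic equilibrium: the weight of the topography is balanced by the buoyancy of the root, ρ_c h = (ρ_m − ρ_c) r.
r = h · ρ_c / (ρ_m − ρ_c) = 2597 m × 2.738 / (3.253 − 2.738) = 13800 m.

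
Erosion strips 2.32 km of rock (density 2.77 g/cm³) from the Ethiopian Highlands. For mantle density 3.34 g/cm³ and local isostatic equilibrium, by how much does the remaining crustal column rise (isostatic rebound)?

Unloading: uplift u = e ρ_c/ρ_m = 2.32 km × 2.77/3.34 = 1.92 km.

1.92 km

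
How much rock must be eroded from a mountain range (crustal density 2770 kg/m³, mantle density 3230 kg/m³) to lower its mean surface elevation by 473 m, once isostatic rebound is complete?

3320 m

Net drop Δ = e − u = e − e ρ_c/ρ_m = e (ρ_m − ρ_c)/ρ_m.
e = Δ ρ_m/(ρ_m − ρ_c) = 473 m × 3230/460 = 3320 m.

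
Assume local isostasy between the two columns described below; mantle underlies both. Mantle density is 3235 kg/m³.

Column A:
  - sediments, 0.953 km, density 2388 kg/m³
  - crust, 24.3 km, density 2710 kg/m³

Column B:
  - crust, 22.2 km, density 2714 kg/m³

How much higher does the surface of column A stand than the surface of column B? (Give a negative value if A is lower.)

0.618 km

For any compensation level in the mantle, the mantle terms cancel and isostasy reduces to e = (Σt_A − Σt_B) − (Σ(ρt)_A − Σ(ρt)_B) / ρ_m.
Σt_A = 25.253 km; Σt_B = 22.2 km; Σ(ρt)_A = 68128.764; Σ(ρt)_B = 60250.8 (in km·kg/m³).
e = (25.253 − 22.2) − (68128.764 − 60250.8) / 3235 = 0.618 km.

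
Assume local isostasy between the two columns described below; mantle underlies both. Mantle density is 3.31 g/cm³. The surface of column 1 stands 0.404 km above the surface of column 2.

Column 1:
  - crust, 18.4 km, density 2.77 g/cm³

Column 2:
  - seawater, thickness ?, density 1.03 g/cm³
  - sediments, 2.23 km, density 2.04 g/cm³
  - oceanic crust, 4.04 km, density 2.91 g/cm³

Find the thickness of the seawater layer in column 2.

1.82 km

Take the compensation level at the base of the deeper column (depth z_c below the surface of column 1) and equate Σ ρ_i t_i down to z_c; mantle fills any gap and the z_c terms cancel.
Column 1: 18.4×2.77 + (z_c − 18.4)×3.31
Column 2: 0.404×0 + x×1.03 + 2.23×2.04 + 4.04×2.91 + (z_c − 0.404 − 6.27 − x)×3.31
The z_c×3.31 term appears on both sides and cancels. Collect the known terms of each column as K = Σ(ρt)_known − 3.31 × (depth of known layers): K_1 = 50.968 − 3.31×18.4 = −9.936; K_2 = 16.3056 − 3.31×(0.404 + 6.27) = −5.78534.
Balance: K_1 = K_2 − x×(3.31 − 1.03), so x = (K_2 − K_1)/(3.31 − 1.03) = 4.15066/2.28 = 1.82 km.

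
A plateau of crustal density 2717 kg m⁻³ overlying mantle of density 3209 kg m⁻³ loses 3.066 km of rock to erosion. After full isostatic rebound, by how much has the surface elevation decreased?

Rebound u = e ρ_c/ρ_m = 3.066 km × 2717/3209 = 2.596 km.
Net surface drop = e − u = 3.066 km − 2.596 km = e (ρ_m − ρ_c)/ρ_m = 0.47 km.

0.47 km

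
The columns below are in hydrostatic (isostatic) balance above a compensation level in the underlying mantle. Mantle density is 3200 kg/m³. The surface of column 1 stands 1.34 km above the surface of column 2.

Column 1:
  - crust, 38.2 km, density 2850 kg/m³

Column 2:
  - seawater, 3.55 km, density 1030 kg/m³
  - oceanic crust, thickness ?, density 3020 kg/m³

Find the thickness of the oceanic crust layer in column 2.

Take the compensation level at the base of the deeper column (depth z_c below the surface of column 1) and equate Σ ρ_i t_i down to z_c; mantle fills any gap and the z_c terms cancel.
Column 1: 38.2×2850 + (z_c − 38.2)×3200
Column 2: 1.34×0 + 3.55×1030 + x×3020 + (z_c − 1.34 − 3.55 − x)×3200
The z_c×3200 term appears on both sides and cancels. Collect the known terms of each column as K = Σ(ρt)_known − 3200 × (depth of known layers): K_1 = 108870 − 3200×38.2 = −13370; K_2 = 3656.5 − 3200×(1.34 + 3.55) = −11991.5.
Balance: K_1 = K_2 − x×(3200 − 3020), so x = (K_2 − K_1)/(3200 − 3020) = 1378.5/180 = 7.66 km.

7.66 km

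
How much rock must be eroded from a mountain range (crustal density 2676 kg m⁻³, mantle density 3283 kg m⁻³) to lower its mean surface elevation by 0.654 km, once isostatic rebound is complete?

Net drop Δ = e − u = e − e ρ_c/ρ_m = e (ρ_m − ρ_c)/ρ_m.
e = Δ ρ_m/(ρ_m − ρ_c) = 0.654 km × 3283/607 = 3.54 km.

3.54 km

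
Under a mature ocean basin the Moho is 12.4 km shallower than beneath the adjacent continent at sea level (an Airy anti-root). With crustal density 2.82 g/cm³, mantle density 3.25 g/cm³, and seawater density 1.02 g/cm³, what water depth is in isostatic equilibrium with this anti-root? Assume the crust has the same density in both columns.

2.96 km

Replacing a thickness d of crust by seawater at the top must be balanced by replacing crust with mantle at the base: d (ρ_c − ρ_w) = a (ρ_m − ρ_c).
d = a (ρ_m − ρ_c)/(ρ_c − ρ_w) = 12.4 km × 0.43/1.8 = 2.96 km.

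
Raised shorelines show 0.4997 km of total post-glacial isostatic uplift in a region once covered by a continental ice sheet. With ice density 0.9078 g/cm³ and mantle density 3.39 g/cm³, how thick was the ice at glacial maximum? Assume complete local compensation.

u = t ρ_ice/ρ_m → t = u ρ_m/ρ_ice = 0.4997 km × 3.39/0.9078 = 1.87 km.

1.87 km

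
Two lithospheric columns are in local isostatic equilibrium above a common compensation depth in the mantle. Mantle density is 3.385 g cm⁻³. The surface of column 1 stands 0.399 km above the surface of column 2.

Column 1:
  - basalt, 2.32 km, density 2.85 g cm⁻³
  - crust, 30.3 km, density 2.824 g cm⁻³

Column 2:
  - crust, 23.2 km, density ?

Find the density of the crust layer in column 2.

2.66 g cm⁻³

Take the compensation level at the base of the deeper column (depth z_c below the surface of column 1) and equate Σ ρ_i t_i down to z_c; mantle fills any gap and the z_c terms cancel.
Column 1: 2.32×2.85 + 30.3×2.824 + (z_c − 32.62)×3.385
Column 2: 0.399×0 + 23.2×ρ + (z_c − 0.399 − 23.2)×3.385
The z_c×3.385 term appears on both sides and cancels. Collect the known terms of each column as K = Σ(ρt)_known − 3.385 × (depth of known layers): K_1 = 92.1792 − 3.385×32.62 = −18.2395; K_2 = 0 − 3.385×(0.399 + 23.2) = −79.882615.
Balance: K_1 = K_2 + 23.2×ρ, so ρ = (K_1 − K_2)/23.2 = 61.6431/23.2 = 2.66 g cm⁻³.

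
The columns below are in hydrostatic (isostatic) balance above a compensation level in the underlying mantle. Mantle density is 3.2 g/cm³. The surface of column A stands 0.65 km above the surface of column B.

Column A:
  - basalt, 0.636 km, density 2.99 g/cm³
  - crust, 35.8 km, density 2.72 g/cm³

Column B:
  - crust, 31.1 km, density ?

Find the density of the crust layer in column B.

Take the compensation level at the base of the deeper column (depth z_c below the surface of column A) and equate Σ ρ_i t_i down to z_c; mantle fills any gap and the z_c terms cancel.
Column A: 0.636×2.99 + 35.8×2.72 + (z_c − 36.436)×3.2
Column B: 0.65×0 + 31.1×ρ + (z_c − 0.65 − 31.1)×3.2
The z_c×3.2 term appears on both sides and cancels. Collect the known terms of each column as K = Σ(ρt)_known − 3.2 × (depth of known layers): K_A = 99.27764 − 3.2×36.436 = −17.31756; K_B = 0 − 3.2×(0.65 + 31.1) = −101.6.
Balance: K_A = K_B + 31.1×ρ, so ρ = (K_A − K_B)/31.1 = 84.2824/31.1 = 2.71 g/cm³.

2.71 g/cm³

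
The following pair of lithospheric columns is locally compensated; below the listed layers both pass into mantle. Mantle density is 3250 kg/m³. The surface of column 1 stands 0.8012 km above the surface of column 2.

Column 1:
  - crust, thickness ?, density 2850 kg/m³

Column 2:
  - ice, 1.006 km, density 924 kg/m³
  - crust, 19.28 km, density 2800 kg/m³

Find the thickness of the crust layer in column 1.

Take the compensation level at the base of the deeper column (depth z_c below the surface of column 1) and equate Σ ρ_i t_i down to z_c; mantle fills any gap and the z_c terms cancel.
Column 1: x×2850 + (z_c − 0 − x)×3250
Column 2: 0.8012×0 + 1.006×924 + 19.28×2800 + (z_c − 0.8012 − 20.286)×3250
The z_c×3250 term appears on both sides and cancels. Collect the known terms of each column as K = Σ(ρt)_known − 3250 × (depth of known layers): K_1 = 0 − 3250×0 = 0; K_2 = 54913.544 − 3250×(0.8012 + 20.286) = −13619.856.
Balance: K_1 − x×(3250 − 2850) = K_2, so x = (K_1 − K_2)/(3250 − 2850) = 13619.9/400 = 34 km.

34 km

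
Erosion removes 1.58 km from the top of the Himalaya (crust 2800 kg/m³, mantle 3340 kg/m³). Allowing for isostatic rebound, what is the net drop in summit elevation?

Rebound u = e ρ_c/ρ_m = 1.58 km × 2800/3340 = 1.325 km.
Net surface drop = e − u = 1.58 km − 1.325 km = e (ρ_m − ρ_c)/ρ_m = 0.255 km.

0.255 km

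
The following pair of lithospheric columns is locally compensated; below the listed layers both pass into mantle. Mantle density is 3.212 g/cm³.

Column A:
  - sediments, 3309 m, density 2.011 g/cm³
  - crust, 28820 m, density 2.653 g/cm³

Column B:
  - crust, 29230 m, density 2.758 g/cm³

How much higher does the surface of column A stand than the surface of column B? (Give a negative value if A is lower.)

For any compensation level in the mantle, the mantle terms cancel and isostasy reduces to e = (Σt_A − Σt_B) − (Σ(ρt)_A − Σ(ρt)_B) / ρ_m.
Σt_A = 32129 m; Σt_B = 29230 m; Σ(ρt)_A = 83113.859; Σ(ρt)_B = 80616.34 (in m·g/cm³).
e = (32129 − 29230) − (83113.859 − 80616.34) / 3.212 = 2120 m.

2120 m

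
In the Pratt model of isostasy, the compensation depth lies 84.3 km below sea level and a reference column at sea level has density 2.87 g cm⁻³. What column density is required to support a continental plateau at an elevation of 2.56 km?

Pratt balance: ρ_ref D = ρ (D + h).
ρ = ρ_ref D/(D + h) = 2.87 × 84.3 km/(84.3 km + 2.56 km) = 2.79 g cm⁻³.

2.79 g cm⁻³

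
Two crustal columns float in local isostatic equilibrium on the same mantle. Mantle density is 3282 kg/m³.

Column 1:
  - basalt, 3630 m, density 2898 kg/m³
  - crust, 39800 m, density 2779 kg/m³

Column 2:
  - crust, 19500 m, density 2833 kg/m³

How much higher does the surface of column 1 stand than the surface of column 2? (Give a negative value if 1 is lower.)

3860 m

For any compensation level in the mantle, the mantle terms cancel and isostasy reduces to e = (Σt_1 − Σt_2) − (Σ(ρt)_1 − Σ(ρt)_2) / ρ_m.
Σt_1 = 43430 m; Σt_2 = 19500 m; Σ(ρt)_1 = 121123940; Σ(ρt)_2 = 55243500 (in m·kg/m³).
e = (43430 − 19500) − (121123940 − 55243500) / 3282 = 3860 m.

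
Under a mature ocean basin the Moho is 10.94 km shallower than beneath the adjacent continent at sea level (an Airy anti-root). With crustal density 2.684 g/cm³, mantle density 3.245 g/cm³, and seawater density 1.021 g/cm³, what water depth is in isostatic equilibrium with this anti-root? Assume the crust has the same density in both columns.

Replacing a thickness d of crust by seawater at the top must be balanced by replacing crust with mantle at the base: d (ρ_c − ρ_w) = a (ρ_m − ρ_c).
d = a (ρ_m − ρ_c)/(ρ_c − ρ_w) = 10.94 km × 0.561/1.663 = 3.69 km.

3.69 km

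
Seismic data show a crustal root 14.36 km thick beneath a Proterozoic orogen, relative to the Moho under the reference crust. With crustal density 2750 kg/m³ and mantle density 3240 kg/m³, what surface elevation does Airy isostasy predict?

Equating mass per unit area of the two columns: ρ_c h = (ρ_m − ρ_c) r.
h = r (ρ_m − ρ_c) / ρ_c = 14.36 km × (3240 − 2750) / 2750 = 2.56 km.

2.56 km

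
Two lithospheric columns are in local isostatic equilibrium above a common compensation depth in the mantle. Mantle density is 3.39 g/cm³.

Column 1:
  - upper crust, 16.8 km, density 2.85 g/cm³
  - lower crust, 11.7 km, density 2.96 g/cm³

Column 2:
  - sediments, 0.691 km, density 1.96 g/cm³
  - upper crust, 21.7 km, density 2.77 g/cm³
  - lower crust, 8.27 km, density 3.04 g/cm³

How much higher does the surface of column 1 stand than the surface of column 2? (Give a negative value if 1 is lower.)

For any compensation level in the mantle, the mantle terms cancel and isostasy reduces to e = (Σt_1 − Σt_2) − (Σ(ρt)_1 − Σ(ρt)_2) / ρ_m.
Σt_1 = 28.5 km; Σt_2 = 30.661 km; Σ(ρt)_1 = 82.512; Σ(ρt)_2 = 86.60416 (in km·g/cm³).
e = (28.5 − 30.661) − (82.512 − 86.60416) / 3.39 = −0.954 km.

−0.954 km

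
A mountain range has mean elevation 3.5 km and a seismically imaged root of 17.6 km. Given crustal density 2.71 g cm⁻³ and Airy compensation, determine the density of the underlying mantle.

3.25 g cm⁻³

Airy balance: ρ_c h = (ρ_m − ρ_c) r → ρ_m = ρ_c (1 + h/r).
ρ_m = 2.71 × (1 + 3.5 km/17.6 km) = 3.25 g cm⁻³.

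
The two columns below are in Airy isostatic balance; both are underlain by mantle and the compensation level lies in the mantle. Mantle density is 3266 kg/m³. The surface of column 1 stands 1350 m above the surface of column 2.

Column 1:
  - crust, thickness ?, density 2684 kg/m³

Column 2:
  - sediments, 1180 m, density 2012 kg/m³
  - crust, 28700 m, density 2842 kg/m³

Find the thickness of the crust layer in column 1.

31000 m

Take the compensation level at the base of the deeper column (depth z_c below the surface of column 1) and equate Σ ρ_i t_i down to z_c; mantle fills any gap and the z_c terms cancel.
Column 1: x×2684 + (z_c − 0 − x)×3266
Column 2: 1350×0 + 1180×2012 + 28700×2842 + (z_c − 1350 − 29880)×3266
The z_c×3266 term appears on both sides and cancels. Collect the known terms of each column as K = Σ(ρt)_known − 3266 × (depth of known layers): K_1 = 0 − 3266×0 = 0; K_2 = 83939560 − 3266×(1350 + 29880) = −18057620.
Balance: K_1 − x×(3266 − 2684) = K_2, so x = (K_1 − K_2)/(3266 − 2684) = 18057600/582 = 31000 m.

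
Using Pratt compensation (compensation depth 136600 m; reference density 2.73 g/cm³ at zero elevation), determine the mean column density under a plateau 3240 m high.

Pratt balance: ρ_ref D = ρ (D + h).
ρ = ρ_ref D/(D + h) = 2.73 × 136600 m/(136600 m + 3240 m) = 2.67 g/cm³.

2.67 g/cm³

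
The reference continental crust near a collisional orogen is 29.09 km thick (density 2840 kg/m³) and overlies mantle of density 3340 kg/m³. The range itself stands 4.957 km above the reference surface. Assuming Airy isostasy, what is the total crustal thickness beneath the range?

Root depth r = h ρ_c / (ρ_m − ρ_c) = 4.957 km × 2840 / 500 = 28.16 km.
Total thickness = T + h + r = 29.09 km + 4.957 km + 28.16 km = 62.2 km.

62.2 km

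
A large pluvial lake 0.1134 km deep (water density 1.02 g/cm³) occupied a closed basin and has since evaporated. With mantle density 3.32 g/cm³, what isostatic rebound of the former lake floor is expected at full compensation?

0.0348 km

u = d ρ_w/ρ_m = 0.1134 km × 1.02/3.32 = 0.0348 km.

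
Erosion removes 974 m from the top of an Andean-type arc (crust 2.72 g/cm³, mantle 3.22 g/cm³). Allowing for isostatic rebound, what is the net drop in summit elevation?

Rebound u = e ρ_c/ρ_m = 974 m × 2.72/3.22 = 822.8 m.
Net surface drop = e − u = 974 m − 822.8 m = e (ρ_m − ρ_c)/ρ_m = 151 m.

151 m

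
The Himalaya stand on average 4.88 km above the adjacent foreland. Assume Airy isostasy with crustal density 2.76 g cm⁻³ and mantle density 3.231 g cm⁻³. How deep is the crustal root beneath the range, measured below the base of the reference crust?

Equating mass per unit area of the two columns: the weight of the topography is balanced by the buoyancy of the root, ρ_c h = (ρ_m − ρ_c) r.
r = h · ρ_c / (ρ_m − ρ_c) = 4.88 km × 2.76 / (3.231 − 2.76) = 28.6 km.

28.6 km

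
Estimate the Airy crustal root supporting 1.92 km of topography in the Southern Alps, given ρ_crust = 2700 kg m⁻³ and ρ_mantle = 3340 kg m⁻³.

8.1 km

By Archimedes' principle applied to the lithosphere: the weight of the topography is balanced by the buoyancy of the root, ρ_c h = (ρ_m − ρ_c) r.
r = h · ρ_c / (ρ_m − ρ_c) = 1.92 km × 2700 / (3340 − 2700) = 8.1 km.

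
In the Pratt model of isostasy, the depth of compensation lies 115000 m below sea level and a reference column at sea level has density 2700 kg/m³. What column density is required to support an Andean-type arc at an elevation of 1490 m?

2670 kg/m³

Pratt balance: ρ_ref D = ρ (D + h).
ρ = ρ_ref D/(D + h) = 2700 × 115000 m/(115000 m + 1490 m) = 2670 kg/m³.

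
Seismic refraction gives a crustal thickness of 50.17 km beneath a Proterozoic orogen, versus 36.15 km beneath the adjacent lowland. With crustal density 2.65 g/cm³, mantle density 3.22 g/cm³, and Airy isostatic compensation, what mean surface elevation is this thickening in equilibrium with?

2.48 km

Excess crust Δ = 50.17 km − 36.15 km = 14.02 km, split between elevation h and root r with h + r = Δ.
Airy balance ρ_c h = (ρ_m − ρ_c) r gives r = h ρ_c/(ρ_m − ρ_c), so h (1 + ρ_c/(ρ_m − ρ_c)) = Δ, i.e. h = Δ (ρ_m − ρ_c)/ρ_m.
h = 14.02 km × 0.57/3.22 = 2.48 km.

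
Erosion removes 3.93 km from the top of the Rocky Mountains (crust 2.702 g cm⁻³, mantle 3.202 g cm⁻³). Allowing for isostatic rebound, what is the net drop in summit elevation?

0.614 km

Rebound u = e ρ_c/ρ_m = 3.93 km × 2.702/3.202 = 3.316 km.
Net surface drop = e − u = 3.93 km − 3.316 km = e (ρ_m − ρ_c)/ρ_m = 0.614 km.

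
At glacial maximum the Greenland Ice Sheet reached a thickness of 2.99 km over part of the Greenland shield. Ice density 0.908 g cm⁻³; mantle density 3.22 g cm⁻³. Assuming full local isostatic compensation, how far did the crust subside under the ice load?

0.843 km

Equating mass per unit area of the two columns: the ice load ρ_ice t is balanced by mantle displaced below, ρ_m s.
s = t ρ_ice / ρ_m = 2.99 km × 0.908/3.22 = 0.843 km.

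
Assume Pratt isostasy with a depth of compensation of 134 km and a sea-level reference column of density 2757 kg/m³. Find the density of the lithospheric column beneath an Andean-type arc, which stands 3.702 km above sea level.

Pratt balance: ρ_ref D = ρ (D + h).
ρ = ρ_ref D/(D + h) = 2757 × 134 km/(134 km + 3.702 km) = 2680 kg/m³.

2680 kg/m³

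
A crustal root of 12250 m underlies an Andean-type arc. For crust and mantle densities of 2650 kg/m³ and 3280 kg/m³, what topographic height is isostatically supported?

2910 m

In Airy isostatic equilibrium: ρ_c h = (ρ_m − ρ_c) r.
h = r (ρ_m − ρ_c) / ρ_c = 12250 m × (3280 − 2650) / 2650 = 2910 m.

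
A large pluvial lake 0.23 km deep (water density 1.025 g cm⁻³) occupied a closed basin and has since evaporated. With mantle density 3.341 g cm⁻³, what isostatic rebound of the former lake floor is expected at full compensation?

0.0706 km

u = d ρ_w/ρ_m = 0.23 km × 1.025/3.341 = 0.0706 km.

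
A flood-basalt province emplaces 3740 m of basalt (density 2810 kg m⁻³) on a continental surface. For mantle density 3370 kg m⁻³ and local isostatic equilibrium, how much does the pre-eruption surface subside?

3120 m

Subaerial loading: s = t ρ_load / ρ_m.
s = 3740 m × 2810/3370 = 3120 m.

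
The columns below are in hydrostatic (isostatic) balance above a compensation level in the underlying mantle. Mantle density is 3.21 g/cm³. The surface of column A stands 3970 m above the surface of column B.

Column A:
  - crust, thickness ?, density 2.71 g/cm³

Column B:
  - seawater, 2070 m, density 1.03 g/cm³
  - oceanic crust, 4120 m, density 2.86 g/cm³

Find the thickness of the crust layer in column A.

37400 m

Take the compensation level at the base of the deeper column (depth z_c below the surface of column A) and equate Σ ρ_i t_i down to z_c; mantle fills any gap and the z_c terms cancel.
Column A: x×2.71 + (z_c − 0 − x)×3.21
Column B: 3970×0 + 2070×1.03 + 4120×2.86 + (z_c − 3970 − 6190)×3.21
The z_c×3.21 term appears on both sides and cancels. Collect the known terms of each column as K = Σ(ρt)_known − 3.21 × (depth of known layers): K_A = 0 − 3.21×0 = 0; K_B = 13915.3 − 3.21×(3970 + 6190) = −18698.3.
Balance: K_A − x×(3.21 − 2.71) = K_B, so x = (K_A − K_B)/(3.21 − 2.71) = 18698.3/0.5 = 37400 m.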